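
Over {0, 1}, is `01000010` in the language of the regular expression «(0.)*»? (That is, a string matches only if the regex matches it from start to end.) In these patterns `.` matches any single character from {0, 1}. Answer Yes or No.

No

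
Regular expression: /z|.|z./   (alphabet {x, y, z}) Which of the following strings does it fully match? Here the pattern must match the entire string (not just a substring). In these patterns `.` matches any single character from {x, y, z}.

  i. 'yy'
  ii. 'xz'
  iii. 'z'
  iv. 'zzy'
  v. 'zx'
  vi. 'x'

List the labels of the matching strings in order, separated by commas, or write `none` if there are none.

i → no match
ii → no match
iii → match
iv → no match
v → match
vi → match

iii, v, vi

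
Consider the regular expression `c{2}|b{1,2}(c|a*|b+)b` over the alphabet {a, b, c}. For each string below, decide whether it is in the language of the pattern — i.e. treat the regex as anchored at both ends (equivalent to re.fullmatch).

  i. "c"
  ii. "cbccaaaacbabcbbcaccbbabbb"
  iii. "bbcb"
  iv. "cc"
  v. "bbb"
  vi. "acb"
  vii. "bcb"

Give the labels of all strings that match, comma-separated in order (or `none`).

i. "c" → no match
ii → no match
iii. "bbcb" → match
iv. "cc" → match
v. "bbb" → match
vi. "acb" → no match
vii. "bcb" → match

iii, iv, v, vii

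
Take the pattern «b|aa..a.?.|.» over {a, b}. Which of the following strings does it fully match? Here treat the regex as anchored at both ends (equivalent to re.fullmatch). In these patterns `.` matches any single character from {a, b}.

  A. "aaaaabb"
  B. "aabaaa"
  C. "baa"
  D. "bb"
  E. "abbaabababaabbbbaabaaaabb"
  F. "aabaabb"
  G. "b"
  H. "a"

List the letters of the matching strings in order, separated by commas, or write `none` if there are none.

A, B, F, G, H

A → match
B → match
C → no match
D → no match
E → no match
F → match
G → match
H → match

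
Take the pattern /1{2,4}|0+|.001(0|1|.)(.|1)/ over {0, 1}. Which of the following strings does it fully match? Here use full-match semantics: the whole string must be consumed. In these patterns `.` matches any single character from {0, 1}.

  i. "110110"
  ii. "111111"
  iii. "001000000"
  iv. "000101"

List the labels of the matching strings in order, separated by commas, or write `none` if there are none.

i → no match
ii → no match
iii → no match
iv → match

iv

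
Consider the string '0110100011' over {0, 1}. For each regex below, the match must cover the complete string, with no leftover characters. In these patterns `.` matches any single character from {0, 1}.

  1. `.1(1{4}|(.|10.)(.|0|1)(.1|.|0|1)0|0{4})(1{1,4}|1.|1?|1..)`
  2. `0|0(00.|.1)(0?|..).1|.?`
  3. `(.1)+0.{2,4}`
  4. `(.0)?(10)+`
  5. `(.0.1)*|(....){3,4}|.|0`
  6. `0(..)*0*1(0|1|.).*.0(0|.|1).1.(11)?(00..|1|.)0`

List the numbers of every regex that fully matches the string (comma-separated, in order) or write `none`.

1

1 → match
2 → no match
3 → no match
4 → no match — must end with '10'
5 → no match
6 → no match — must end with '0'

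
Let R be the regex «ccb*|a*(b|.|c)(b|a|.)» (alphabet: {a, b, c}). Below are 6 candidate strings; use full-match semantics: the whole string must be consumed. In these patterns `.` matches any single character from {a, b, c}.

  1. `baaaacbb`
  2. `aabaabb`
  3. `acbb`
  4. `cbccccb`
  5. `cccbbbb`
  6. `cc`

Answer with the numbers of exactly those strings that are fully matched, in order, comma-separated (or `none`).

1 → no match
2 → no match
3 → no match
4 → no match
5 → no match
6 → match

6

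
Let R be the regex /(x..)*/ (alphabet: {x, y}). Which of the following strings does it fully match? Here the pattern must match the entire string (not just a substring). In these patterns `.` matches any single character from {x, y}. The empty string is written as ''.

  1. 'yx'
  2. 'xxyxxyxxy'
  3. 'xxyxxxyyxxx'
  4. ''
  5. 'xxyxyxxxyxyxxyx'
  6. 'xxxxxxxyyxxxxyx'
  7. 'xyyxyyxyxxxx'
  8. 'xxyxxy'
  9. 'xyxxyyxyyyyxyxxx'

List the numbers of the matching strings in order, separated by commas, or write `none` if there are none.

2, 4, 5, 6, 7, 8

1 → no match
2 → match
3 → no match
4 → match
5 → match
6 → match
7 → match
8 → match
9 → no match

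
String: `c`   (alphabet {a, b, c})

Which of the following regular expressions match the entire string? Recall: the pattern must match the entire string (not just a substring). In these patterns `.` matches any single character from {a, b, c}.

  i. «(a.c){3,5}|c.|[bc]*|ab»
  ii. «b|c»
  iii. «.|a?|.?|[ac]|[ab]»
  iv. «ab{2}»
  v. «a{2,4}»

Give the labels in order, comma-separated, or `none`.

i, ii, iii

i → match
ii → match
iii → match
iv → no match — must start with `ab`
v → no match — must start with `a`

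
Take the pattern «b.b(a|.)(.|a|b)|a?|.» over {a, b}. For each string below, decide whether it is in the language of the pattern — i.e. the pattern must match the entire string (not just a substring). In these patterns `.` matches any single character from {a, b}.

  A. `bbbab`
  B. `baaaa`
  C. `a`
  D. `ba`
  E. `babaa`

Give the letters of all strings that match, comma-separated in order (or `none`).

A, C, E

A → match
B → no match
C → match
D → no match
E → match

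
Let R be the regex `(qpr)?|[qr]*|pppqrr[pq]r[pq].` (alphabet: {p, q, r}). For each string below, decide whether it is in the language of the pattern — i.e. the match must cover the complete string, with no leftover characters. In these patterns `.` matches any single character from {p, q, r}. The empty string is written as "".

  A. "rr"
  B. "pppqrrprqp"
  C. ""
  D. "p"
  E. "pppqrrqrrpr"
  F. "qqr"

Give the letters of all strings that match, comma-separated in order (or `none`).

A, B, C, F

A → match
B → match
C → match
D → no match
E → no match
F → match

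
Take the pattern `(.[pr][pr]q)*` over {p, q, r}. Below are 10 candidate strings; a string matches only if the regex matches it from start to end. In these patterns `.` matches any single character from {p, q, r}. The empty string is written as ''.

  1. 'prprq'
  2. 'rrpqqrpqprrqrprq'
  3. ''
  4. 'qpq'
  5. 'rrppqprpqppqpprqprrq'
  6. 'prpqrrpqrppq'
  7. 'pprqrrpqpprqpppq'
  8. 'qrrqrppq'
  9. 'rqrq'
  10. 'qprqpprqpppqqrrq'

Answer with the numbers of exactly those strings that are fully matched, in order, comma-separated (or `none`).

2, 3, 6, 7, 8, 10

1 → no match
2 → match
3 → match
4 → no match
5 → no match
6 → match
7 → match
8 → match
9 → no match
10 → match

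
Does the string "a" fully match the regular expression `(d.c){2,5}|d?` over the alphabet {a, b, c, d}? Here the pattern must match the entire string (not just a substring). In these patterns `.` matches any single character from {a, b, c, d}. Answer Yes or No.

No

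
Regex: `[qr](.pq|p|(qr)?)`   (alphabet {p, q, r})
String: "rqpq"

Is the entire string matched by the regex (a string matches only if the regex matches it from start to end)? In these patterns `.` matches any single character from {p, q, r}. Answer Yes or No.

Yes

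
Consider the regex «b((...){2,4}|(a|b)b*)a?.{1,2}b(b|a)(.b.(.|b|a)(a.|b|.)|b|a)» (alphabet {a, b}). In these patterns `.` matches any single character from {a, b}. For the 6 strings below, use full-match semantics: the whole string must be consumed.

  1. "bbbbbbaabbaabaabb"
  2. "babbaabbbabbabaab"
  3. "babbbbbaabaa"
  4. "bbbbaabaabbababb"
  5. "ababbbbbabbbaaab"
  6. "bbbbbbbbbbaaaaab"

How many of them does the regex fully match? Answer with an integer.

2

1 → no match
2 → no match
3 → match
4 → match
5 → no match — must start with "b"
6 → no match
Total matched: 2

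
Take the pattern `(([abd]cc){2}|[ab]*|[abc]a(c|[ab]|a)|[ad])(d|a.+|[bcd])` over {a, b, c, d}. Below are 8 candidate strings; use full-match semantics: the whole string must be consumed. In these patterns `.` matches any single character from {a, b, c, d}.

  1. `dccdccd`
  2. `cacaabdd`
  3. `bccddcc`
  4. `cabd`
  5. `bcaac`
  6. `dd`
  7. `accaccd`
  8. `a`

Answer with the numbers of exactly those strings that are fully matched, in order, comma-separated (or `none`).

1 → match
2 → match
3 → no match
4 → match
5 → no match
6 → match
7 → match
8 → no match

1, 2, 4, 6, 7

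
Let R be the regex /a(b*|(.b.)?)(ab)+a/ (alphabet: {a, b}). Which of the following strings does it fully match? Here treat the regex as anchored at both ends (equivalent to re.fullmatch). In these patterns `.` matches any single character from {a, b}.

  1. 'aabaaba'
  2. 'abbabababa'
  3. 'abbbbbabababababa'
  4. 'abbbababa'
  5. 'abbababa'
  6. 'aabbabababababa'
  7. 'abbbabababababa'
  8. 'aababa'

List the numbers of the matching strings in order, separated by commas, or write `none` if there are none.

1, 2, 3, 4, 5, 6, 7, 8

1 → match
2 → match
3 → match
4 → match
5 → match
6 → match
7 → match
8 → match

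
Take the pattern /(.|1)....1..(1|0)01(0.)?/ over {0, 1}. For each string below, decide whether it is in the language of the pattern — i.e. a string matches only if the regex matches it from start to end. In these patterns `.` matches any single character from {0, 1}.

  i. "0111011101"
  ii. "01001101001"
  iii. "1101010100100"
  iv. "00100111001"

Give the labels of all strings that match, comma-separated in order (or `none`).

i → no match
ii → match
iii → match
iv → match

ii, iii, iv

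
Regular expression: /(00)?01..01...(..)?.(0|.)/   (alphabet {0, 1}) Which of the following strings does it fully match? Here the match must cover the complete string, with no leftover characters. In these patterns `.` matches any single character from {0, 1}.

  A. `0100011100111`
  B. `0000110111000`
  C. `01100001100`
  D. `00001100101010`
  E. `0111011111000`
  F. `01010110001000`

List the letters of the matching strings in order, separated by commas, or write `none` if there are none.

A → match
B → no match
C → no match
D → no match
E → match
F → no match

A, E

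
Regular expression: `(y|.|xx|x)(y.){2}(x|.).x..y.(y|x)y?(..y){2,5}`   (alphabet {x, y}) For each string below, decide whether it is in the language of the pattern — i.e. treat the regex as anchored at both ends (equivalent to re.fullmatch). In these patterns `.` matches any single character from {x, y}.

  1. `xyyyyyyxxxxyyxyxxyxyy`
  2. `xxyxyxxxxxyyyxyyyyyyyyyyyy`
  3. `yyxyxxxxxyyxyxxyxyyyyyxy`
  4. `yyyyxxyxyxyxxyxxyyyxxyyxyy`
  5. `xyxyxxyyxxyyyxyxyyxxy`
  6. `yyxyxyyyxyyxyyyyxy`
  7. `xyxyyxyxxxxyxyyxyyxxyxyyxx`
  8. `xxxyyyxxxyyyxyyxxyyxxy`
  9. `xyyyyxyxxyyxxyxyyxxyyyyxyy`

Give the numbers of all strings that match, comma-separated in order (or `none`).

1 → no match
2 → match
3 → no match
4 → no match
5 → no match
6 → no match
7 → no match — must end with `y`
8 → no match
9 → match

2, 9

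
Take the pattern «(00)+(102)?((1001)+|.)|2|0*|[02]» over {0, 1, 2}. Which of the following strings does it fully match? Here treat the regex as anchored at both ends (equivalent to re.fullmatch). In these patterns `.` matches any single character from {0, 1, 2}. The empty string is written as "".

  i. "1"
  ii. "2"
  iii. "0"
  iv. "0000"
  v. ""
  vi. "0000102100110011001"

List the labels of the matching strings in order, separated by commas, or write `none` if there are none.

ii, iii, iv, v, vi

i → no match
ii → match
iii → match
iv → match
v → match
vi → match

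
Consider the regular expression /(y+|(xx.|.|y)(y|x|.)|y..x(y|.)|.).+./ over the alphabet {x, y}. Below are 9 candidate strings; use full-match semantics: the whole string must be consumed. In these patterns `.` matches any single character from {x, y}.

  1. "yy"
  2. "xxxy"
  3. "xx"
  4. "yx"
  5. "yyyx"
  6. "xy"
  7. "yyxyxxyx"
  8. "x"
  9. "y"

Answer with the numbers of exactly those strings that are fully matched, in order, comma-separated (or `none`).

2, 5, 7

1. "yy" → no match
2. "xxxy" → match
3. "xx" → no match
4. "yx" → no match
5. "yyyx" → match
6. "xy" → no match
7. "yyxyxxyx" → match
8. "x" → no match
9. "y" → no match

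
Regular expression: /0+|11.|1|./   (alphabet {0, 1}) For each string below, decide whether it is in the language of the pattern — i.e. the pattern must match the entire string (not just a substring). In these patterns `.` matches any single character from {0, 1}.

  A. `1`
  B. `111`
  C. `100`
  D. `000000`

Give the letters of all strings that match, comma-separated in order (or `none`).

A, B, D

A → match
B → match
C → no match
D → match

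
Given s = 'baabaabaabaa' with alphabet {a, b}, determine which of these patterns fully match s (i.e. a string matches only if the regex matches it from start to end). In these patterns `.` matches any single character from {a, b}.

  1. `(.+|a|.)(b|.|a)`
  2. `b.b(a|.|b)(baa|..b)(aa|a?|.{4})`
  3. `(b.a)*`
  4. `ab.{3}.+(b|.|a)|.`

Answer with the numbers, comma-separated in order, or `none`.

1, 3

1 → match
2 → no match
3 → match
4 → no match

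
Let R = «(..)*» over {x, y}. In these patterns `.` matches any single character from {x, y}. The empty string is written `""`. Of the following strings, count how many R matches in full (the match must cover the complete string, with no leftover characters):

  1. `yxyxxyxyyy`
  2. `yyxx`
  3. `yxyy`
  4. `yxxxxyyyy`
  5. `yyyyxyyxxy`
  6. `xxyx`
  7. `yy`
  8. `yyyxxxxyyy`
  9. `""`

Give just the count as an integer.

8

1. `yxyxxyxyyy` → match
2. `yyxx` → match
3. `yxyy` → match
4. `yxxxxyyyy` → no match
5. `yyyyxyyxxy` → match
6. `xxyx` → match
7. `yy` → match
8. `yyyxxxxyyy` → match
9. `""` → match
Total matched: 8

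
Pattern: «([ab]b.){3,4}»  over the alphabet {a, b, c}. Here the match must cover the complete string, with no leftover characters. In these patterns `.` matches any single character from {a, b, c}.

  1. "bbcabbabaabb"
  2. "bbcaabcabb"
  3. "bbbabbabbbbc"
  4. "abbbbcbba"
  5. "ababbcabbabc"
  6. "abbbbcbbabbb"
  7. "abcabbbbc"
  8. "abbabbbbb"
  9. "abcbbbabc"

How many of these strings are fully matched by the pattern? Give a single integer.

8

1 → match
2 → no match
3 → match
4 → match
5 → match
6 → match
7 → match
8 → match
9 → match
Total matched: 8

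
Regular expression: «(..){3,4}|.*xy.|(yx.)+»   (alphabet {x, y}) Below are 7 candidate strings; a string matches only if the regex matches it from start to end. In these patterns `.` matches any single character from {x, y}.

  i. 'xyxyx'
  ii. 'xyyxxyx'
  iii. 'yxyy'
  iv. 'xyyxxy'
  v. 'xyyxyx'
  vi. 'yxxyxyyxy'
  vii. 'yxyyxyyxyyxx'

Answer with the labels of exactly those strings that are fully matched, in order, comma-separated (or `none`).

i → match
ii → match
iii → match
iv → match
v → match
vi → match
vii → match

i, ii, iii, iv, v, vi, vii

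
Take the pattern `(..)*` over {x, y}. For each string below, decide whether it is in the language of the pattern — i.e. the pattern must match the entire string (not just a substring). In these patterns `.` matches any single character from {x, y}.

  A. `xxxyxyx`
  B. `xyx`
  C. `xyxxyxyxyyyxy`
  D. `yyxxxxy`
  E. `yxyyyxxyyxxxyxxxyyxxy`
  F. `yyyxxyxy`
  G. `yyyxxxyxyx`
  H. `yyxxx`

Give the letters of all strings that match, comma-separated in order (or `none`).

A → no match
B → no match
C → no match
D → no match
E → no match
F → match
G → match
H → no match

F, G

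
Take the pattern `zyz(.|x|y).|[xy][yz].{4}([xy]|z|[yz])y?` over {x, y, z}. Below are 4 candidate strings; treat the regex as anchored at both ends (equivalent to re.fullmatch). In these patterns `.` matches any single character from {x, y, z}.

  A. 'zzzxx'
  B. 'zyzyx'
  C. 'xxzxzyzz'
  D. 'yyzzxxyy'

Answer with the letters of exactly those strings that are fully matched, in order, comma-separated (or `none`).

A → no match
B → match
C → no match
D → match

B, D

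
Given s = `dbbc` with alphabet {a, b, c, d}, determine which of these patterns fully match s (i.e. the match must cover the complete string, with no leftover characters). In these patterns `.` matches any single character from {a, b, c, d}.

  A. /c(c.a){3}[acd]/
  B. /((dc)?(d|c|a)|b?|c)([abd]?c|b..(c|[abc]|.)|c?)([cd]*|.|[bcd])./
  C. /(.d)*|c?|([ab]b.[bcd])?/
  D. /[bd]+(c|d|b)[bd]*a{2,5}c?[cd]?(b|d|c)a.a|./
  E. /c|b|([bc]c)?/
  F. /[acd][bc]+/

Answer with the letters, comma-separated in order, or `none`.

F

A → no match — must start with `cc`
B → no match
C → no match
D → no match
E → no match
F → match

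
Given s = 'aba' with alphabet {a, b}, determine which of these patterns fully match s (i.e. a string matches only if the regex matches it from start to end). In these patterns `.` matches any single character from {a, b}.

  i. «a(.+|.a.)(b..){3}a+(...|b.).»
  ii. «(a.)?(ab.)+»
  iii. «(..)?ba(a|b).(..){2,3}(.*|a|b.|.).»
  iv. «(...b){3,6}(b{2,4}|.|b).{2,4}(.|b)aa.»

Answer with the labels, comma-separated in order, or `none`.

ii

i → no match
ii → match
iii → no match
iv → no match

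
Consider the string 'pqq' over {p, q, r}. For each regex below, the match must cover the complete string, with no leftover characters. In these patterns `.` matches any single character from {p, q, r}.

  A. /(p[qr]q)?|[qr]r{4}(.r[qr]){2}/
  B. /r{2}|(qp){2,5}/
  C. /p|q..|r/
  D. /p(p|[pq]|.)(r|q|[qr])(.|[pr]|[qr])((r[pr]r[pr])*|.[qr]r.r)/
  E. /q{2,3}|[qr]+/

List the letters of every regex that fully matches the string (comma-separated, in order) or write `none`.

A

A → match
B → no match
C → no match
D → no match
E → no match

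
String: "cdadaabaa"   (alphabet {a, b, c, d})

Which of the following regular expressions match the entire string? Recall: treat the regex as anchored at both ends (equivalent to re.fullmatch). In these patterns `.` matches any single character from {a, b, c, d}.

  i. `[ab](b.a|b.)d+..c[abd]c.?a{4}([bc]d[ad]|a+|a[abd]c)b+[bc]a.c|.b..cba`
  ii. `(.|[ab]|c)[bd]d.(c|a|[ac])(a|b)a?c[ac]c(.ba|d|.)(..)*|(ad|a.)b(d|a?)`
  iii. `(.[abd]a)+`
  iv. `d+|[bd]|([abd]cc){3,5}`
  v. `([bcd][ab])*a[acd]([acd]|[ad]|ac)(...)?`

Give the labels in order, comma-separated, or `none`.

iii

i → no match
ii → no match
iii → match
iv → no match
v → no match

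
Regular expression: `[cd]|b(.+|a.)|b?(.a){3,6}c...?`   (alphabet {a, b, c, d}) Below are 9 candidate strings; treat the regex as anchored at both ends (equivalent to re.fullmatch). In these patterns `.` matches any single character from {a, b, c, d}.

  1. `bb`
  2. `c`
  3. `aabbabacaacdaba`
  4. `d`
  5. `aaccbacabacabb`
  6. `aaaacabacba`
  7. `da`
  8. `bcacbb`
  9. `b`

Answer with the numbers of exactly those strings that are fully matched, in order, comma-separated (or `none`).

1, 2, 4, 6, 8

1 → match
2 → match
3 → no match
4 → match
5 → no match
6 → match
7 → no match
8 → match
9 → no match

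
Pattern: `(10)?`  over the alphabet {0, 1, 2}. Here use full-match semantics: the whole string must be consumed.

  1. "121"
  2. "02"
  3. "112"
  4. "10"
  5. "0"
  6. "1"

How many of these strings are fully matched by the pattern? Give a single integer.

1 → no match
2 → no match
3 → no match
4 → match
5 → no match
6 → no match
Total matched: 1

1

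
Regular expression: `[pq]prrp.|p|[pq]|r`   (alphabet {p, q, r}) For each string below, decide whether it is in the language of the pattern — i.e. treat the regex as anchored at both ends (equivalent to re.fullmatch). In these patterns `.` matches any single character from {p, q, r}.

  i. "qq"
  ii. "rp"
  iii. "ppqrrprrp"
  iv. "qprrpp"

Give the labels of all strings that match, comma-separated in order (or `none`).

iv

i → no match
ii → no match
iii → no match
iv → match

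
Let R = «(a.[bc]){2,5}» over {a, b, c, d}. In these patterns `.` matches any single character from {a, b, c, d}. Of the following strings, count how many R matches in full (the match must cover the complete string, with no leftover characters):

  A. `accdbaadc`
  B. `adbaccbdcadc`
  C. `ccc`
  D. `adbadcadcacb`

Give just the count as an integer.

A → no match
B → no match
C → no match — must start with `a`
D → match
Total matched: 1

1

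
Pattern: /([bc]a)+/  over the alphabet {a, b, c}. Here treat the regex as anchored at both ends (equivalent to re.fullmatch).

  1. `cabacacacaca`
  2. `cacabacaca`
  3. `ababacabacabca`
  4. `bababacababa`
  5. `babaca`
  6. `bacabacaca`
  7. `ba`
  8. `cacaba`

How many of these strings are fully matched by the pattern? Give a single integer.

7

1 → match
2 → match
3 → no match
4 → match
5 → match
6 → match
7 → match
8 → match
Total matched: 7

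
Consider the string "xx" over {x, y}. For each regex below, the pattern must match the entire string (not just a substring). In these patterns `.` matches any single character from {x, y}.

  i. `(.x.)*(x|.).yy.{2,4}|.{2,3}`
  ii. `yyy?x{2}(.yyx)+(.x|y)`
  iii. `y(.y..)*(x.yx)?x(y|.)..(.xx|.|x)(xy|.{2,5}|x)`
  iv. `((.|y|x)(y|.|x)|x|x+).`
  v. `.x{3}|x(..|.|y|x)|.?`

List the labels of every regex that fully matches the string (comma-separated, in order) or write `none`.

i, iv, v

i → match
ii → no match — must start with "yy"
iii → no match — must start with "y"
iv → match
v → match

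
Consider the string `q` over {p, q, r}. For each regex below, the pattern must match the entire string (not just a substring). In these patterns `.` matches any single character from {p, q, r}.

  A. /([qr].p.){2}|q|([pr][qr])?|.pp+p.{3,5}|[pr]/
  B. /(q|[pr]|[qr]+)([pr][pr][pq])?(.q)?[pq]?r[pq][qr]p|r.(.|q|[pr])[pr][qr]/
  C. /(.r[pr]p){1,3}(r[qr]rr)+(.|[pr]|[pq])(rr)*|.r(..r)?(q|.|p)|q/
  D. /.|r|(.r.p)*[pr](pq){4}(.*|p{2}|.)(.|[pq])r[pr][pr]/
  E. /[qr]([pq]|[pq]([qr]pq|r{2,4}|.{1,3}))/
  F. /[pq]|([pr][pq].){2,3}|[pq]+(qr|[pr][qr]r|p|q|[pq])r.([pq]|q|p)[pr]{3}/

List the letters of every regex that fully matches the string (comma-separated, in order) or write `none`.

A → match
B → no match
C → match
D → match
E → no match
F → match

A, C, D, F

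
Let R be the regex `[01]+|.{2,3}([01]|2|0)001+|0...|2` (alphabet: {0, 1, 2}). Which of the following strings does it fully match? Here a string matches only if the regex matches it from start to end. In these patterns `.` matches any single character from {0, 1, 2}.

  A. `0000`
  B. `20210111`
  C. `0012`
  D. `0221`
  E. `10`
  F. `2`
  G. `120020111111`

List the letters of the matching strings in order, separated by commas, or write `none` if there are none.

A, C, D, E, F

A → match
B → no match
C → match
D → match
E → match
F → match
G → no match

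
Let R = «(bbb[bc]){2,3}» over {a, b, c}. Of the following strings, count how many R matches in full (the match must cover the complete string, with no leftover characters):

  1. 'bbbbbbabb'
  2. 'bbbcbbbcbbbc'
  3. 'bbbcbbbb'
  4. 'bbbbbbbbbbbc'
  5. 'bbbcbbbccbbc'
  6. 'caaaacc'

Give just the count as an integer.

1 → no match
2 → match
3 → match
4 → match
5 → no match
6 → no match — must start with 'bbb'
Total matched: 3

3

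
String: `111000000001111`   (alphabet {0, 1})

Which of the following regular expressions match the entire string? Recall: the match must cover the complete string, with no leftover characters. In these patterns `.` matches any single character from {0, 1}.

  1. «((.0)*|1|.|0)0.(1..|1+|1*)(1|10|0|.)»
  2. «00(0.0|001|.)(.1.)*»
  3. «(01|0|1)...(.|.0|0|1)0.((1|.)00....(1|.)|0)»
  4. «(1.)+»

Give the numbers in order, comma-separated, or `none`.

3

1 → no match
2 → no match — must start with `00`
3 → match
4 → no match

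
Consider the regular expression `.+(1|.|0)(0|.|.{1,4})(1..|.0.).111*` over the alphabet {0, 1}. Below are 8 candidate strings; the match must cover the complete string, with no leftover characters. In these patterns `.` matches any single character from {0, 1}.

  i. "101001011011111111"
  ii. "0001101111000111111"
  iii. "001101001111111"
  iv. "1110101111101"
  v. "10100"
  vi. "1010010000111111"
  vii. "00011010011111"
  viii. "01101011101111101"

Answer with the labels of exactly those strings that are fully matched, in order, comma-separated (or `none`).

i → match
ii → match
iii → match
iv → no match
v → no match
vi → match
vii → match
viii → no match

i, ii, iii, vi, vii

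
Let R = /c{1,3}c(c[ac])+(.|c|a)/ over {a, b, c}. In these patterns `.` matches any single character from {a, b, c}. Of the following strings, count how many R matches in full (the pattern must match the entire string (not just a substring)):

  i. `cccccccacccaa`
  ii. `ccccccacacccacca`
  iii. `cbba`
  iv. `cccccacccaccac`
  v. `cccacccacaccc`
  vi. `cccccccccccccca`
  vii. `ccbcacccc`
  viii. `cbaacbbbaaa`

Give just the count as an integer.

i → match
ii → match
iii → no match
iv → no match
v → match
vi → match
vii → no match
viii → no match
Total matched: 4

4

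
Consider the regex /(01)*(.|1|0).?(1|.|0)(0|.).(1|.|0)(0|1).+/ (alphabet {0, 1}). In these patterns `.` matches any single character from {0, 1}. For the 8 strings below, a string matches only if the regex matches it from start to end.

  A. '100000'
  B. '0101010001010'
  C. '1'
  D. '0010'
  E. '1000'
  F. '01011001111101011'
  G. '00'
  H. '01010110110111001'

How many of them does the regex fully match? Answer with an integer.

3

A → no match
B → match
C → no match
D → no match
E → no match
F → match
G → no match
H → match
Total matched: 3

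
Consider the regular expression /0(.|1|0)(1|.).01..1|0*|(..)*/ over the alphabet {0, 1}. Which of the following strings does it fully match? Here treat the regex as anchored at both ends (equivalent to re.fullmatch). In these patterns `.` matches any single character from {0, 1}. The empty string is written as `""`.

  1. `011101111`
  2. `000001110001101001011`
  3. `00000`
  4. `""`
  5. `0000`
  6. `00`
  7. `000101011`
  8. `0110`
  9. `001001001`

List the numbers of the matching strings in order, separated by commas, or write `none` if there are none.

1, 3, 4, 5, 6, 7, 8, 9

1. `011101111` → match
2 → no match
3. `00000` → match
4. `""` → match
5. `0000` → match
6. `00` → match
7. `000101011` → match
8. `0110` → match
9. `001001001` → match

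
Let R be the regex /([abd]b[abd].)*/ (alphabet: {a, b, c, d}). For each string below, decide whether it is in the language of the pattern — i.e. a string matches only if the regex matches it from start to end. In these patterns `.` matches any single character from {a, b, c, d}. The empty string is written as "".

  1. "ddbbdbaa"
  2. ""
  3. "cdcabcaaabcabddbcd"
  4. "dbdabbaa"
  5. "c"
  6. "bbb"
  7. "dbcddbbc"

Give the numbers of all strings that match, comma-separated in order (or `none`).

1 → no match
2 → match
3 → no match
4 → match
5 → no match
6 → no match
7 → no match

2, 4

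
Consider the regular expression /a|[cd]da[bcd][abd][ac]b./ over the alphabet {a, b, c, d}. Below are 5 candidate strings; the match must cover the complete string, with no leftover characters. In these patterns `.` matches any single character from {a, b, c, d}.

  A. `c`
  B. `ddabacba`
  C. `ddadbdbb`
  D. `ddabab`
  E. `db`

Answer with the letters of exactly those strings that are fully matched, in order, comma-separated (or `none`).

A. `c` → no match
B. `ddabacba` → match
C. `ddadbdbb` → no match
D. `ddabab` → no match
E. `db` → no match

B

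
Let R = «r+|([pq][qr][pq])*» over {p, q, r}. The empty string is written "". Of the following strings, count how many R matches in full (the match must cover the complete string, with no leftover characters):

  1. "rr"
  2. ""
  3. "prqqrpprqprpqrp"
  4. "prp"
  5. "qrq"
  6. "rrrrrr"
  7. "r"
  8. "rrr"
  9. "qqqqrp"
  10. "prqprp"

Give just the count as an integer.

10

1. "rr" → match
2. "" → match
3 → match
4. "prp" → match
5. "qrq" → match
6. "rrrrrr" → match
7. "r" → match
8. "rrr" → match
9. "qqqqrp" → match
10. "prqprp" → match
Total matched: 10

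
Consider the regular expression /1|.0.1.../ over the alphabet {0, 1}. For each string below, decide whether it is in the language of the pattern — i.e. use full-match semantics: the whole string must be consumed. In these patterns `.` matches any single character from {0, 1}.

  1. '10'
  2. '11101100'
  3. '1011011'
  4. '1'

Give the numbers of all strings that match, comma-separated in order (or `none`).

3, 4

1 → no match
2 → no match
3 → match
4 → match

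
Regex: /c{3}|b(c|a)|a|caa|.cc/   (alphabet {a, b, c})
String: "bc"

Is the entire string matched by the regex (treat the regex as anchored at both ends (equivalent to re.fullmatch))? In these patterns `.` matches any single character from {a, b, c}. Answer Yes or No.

Yes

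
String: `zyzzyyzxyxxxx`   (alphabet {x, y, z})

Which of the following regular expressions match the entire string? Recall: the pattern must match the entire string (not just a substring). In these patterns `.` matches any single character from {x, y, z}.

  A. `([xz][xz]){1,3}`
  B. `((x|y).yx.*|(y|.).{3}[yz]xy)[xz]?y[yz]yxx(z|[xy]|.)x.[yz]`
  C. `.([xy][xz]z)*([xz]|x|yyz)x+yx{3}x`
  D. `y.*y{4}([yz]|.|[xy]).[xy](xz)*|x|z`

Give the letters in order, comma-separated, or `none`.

A → no match
B → no match
C → match
D → no match

C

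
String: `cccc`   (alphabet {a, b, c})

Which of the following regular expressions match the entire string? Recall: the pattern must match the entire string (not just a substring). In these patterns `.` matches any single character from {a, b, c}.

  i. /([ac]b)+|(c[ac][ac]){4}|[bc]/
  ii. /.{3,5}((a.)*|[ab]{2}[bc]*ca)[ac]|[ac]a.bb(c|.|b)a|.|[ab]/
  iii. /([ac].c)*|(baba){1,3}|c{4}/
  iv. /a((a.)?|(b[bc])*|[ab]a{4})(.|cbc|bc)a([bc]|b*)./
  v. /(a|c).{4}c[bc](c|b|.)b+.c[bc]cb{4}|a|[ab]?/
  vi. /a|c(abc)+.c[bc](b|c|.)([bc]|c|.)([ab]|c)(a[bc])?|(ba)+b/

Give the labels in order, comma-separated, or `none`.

ii, iii

i → no match
ii → match
iii → match
iv → no match — must start with `a`
v → no match
vi → no match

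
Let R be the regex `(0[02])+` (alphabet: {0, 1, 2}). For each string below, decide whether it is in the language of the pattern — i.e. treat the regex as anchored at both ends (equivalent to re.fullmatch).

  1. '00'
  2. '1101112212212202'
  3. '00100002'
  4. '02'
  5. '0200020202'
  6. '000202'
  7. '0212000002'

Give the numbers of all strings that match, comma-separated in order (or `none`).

1. '00' → match
2 → no match — must start with '0'
3. '00100002' → no match
4. '02' → match
5. '0200020202' → match
6. '000202' → match
7. '0212000002' → no match

1, 4, 5, 6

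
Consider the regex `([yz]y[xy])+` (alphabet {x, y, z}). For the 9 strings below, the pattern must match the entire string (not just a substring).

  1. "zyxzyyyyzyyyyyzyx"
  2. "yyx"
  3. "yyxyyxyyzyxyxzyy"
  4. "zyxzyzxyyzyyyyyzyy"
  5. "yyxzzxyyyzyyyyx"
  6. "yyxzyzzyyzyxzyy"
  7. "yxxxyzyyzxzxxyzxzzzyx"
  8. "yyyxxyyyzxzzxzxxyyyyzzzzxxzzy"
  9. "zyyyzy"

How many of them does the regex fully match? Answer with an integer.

1

1 → no match
2 → match
3 → no match
4 → no match
5 → no match
6 → no match
7 → no match
8 → no match
9 → no match
Total matched: 1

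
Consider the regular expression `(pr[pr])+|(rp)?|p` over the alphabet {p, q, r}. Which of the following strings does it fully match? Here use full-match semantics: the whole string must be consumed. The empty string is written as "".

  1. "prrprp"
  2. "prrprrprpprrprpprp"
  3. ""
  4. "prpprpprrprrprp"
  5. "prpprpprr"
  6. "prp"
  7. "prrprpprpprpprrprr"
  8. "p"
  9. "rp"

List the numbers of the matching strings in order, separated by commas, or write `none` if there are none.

1, 2, 3, 4, 5, 6, 7, 8, 9

1 → match
2 → match
3 → match
4 → match
5 → match
6 → match
7 → match
8 → match
9 → match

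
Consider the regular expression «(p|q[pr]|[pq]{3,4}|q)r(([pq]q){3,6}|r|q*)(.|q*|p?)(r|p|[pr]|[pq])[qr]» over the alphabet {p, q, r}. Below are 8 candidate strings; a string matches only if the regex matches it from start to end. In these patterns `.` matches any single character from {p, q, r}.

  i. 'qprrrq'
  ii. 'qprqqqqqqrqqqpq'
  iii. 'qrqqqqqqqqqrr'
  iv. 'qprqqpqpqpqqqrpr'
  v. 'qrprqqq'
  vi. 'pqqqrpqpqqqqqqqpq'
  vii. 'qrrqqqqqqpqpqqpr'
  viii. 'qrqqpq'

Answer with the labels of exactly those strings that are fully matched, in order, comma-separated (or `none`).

i, iii, iv, vi, vii, viii

i. 'qprrrq' → match
ii → no match
iii → match
iv → match
v. 'qrprqqq' → no match
vi → match
vii → match
viii. 'qrqqpq' → match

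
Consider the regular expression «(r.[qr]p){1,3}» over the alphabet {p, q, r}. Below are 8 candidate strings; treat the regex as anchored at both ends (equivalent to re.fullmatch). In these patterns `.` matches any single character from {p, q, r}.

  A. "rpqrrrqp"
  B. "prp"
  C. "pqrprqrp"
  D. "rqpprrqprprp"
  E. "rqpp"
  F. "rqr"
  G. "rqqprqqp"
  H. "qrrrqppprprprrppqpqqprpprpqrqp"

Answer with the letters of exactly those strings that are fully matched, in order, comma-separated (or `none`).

G

A → no match
B → no match — must start with "r"
C → no match — must start with "r"
D → no match
E → no match
F → no match — must end with "p"
G → match
H → no match — must start with "r"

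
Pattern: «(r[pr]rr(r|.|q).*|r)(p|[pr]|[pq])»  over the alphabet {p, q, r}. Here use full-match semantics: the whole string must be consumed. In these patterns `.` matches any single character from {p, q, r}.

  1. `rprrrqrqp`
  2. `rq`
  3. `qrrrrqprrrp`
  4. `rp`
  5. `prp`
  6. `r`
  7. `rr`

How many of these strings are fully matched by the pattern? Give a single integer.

4

1 → match
2 → match
3 → no match — must start with `r`
4 → match
5 → no match — must start with `r`
6 → no match
7 → match
Total matched: 4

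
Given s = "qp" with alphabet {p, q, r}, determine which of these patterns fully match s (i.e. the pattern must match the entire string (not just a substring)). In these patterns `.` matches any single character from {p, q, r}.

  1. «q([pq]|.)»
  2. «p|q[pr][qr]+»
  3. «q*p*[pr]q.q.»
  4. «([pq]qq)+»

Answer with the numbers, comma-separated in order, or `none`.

1 → match
2 → no match
3 → no match
4 → no match — must end with "qq"

1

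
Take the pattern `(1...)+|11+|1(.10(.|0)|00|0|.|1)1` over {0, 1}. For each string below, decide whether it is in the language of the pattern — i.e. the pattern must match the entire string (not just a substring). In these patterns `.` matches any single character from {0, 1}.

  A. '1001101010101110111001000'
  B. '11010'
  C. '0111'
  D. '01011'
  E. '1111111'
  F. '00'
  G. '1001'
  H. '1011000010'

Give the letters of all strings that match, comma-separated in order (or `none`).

E, G

A → no match
B → no match
C → no match
D → no match
E → match
F → no match
G → match
H → no match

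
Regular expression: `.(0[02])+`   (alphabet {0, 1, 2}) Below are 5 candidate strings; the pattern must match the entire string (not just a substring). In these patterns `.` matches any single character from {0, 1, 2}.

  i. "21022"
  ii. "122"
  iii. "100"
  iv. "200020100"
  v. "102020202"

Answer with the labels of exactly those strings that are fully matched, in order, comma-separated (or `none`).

iii, v

i → no match
ii → no match
iii → match
iv → no match
v → match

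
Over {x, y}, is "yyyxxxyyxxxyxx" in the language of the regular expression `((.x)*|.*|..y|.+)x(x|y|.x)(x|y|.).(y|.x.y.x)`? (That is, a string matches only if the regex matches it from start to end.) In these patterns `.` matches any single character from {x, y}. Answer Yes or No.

Yes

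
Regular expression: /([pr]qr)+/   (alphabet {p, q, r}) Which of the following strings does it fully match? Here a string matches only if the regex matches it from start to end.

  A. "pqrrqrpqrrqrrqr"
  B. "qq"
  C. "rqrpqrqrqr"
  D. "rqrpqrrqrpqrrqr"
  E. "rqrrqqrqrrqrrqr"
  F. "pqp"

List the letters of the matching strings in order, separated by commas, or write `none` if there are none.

A → match
B. "qq" → no match — must end with "qr"
C. "rqrpqrqrqr" → no match
D → match
E → no match
F. "pqp" → no match — must end with "qr"

A, D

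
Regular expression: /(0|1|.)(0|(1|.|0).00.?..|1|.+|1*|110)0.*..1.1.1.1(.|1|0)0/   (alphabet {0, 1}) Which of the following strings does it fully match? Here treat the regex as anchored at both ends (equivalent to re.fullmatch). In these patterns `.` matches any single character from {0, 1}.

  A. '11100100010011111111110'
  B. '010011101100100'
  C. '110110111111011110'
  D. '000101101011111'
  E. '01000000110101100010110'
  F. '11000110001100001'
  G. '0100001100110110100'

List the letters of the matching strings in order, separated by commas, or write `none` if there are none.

A → match
B → no match
C → match
D → no match — must end with '0'
E → no match
F → no match — must end with '0'
G → no match

A, C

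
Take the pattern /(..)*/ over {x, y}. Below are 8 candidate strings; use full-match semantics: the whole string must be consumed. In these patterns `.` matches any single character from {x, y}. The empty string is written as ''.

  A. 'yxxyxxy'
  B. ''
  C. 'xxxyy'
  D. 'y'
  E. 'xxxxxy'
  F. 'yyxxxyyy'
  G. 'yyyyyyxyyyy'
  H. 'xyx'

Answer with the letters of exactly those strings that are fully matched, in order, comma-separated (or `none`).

B, E, F

A → no match
B → match
C → no match
D → no match
E → match
F → match
G → no match
H → no match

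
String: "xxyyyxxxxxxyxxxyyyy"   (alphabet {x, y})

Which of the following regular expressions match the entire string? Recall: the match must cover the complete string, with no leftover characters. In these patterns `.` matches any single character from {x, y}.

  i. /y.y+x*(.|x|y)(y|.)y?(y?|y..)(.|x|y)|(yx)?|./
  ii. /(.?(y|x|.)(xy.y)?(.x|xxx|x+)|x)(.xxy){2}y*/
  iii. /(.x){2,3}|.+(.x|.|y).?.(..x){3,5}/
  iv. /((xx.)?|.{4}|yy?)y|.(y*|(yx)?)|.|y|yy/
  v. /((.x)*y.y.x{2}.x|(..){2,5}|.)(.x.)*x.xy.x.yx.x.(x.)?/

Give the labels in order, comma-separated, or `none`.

ii

i → no match
ii → match
iii → no match — must end with "x"
iv → no match
v → no match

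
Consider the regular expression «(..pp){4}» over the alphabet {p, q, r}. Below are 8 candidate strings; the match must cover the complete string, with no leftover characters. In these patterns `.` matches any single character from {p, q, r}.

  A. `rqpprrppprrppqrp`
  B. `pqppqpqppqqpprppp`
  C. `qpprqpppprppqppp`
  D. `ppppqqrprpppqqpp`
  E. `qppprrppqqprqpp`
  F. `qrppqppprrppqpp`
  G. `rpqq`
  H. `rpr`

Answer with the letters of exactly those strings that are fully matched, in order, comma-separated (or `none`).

A → no match — must end with `pp`
B → no match
C → no match
D → no match
E → no match
F → no match
G → no match — must end with `pp`
H → no match — must end with `pp`

none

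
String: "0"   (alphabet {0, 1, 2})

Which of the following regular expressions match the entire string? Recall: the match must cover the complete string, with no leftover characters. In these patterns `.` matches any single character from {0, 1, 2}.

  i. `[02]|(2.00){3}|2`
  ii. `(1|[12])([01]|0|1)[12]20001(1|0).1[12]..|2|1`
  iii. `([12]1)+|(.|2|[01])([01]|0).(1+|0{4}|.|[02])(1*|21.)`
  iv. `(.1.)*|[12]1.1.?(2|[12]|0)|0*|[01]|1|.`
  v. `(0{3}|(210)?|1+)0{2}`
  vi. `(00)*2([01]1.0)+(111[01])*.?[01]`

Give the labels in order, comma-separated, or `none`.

i → match
ii → no match
iii → no match
iv → match
v → no match
vi → no match

i, iv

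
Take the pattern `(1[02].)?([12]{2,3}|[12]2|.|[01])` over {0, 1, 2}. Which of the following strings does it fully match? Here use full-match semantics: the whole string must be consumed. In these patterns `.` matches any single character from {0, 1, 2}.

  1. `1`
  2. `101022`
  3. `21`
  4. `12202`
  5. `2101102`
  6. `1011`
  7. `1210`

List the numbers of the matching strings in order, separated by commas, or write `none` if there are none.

1 → match
2 → no match
3 → match
4 → no match
5 → no match
6 → match
7 → match

1, 3, 6, 7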